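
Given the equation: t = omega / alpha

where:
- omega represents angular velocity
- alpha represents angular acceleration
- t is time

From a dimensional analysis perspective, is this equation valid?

Yes

omega (angular velocity) has dimensions [T^-1].
alpha (angular acceleration) has dimensions [T^-2].
t (time) has dimensions [T].

Left side: [T]
Right side: [T]

Both sides have the same dimensions, so the equation is dimensionally consistent.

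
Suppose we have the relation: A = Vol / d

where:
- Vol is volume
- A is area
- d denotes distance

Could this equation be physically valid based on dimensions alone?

Yes

Vol (volume) has dimensions [L^3].
A (area) has dimensions [L^2].
d (distance) has dimensions [L].

Left side: [L^2]
Right side: [L^2]

Both sides have the same dimensions, so the equation is dimensionally consistent.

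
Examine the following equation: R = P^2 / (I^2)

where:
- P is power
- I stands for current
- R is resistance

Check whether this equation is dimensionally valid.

No

P (power) has dimensions [L^2 M T^-3].
I (current) has dimensions [I].
R (resistance) has dimensions [I^-2 L^2 M T^-3].

Left side: [I^-2 L^2 M T^-3]
Right side: [I^-2 L^4 M^2 T^-6]

The two sides have different dimensions, so the equation is NOT dimensionally consistent.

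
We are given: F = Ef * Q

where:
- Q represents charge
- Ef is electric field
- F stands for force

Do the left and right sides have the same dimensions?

Yes

Q (charge) has dimensions [I T].
Ef (electric field) has dimensions [I^-1 L M T^-3].
F (force) has dimensions [L M T^-2].

Left side: [L M T^-2]
Right side: [L M T^-2]

Both sides have the same dimensions, so the equation is dimensionally consistent.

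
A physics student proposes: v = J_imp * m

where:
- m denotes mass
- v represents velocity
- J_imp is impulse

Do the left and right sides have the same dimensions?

No

m (mass) has dimensions [M].
v (velocity) has dimensions [L T^-1].
J_imp (impulse) has dimensions [L M T^-1].

Left side: [L T^-1]
Right side: [L M^2 T^-1]

The two sides have different dimensions, so the equation is NOT dimensionally consistent.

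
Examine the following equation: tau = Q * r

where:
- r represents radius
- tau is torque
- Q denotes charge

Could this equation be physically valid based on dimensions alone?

No

r (radius) has dimensions [L].
tau (torque) has dimensions [L^2 M T^-2].
Q (charge) has dimensions [I T].

Left side: [L^2 M T^-2]
Right side: [I L T]

The two sides have different dimensions, so the equation is NOT dimensionally consistent.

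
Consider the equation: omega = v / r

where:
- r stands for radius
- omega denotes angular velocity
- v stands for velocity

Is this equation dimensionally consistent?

Yes

r (radius) has dimensions [L].
omega (angular velocity) has dimensions [T^-1].
v (velocity) has dimensions [L T^-1].

Left side: [T^-1]
Right side: [T^-1]

Both sides have the same dimensions, so the equation is dimensionally consistent.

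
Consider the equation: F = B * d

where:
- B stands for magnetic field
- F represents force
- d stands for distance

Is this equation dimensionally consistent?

No

B (magnetic field) has dimensions [I^-1 M T^-2].
F (force) has dimensions [L M T^-2].
d (distance) has dimensions [L].

Left side: [L M T^-2]
Right side: [I^-1 L M T^-2]

The two sides have different dimensions, so the equation is NOT dimensionally consistent.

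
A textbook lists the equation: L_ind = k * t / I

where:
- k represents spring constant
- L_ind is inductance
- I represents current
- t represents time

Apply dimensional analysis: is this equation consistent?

No

k (spring constant) has dimensions [M T^-2].
L_ind (inductance) has dimensions [I^-2 L^2 M T^-2].
I (current) has dimensions [I].
t (time) has dimensions [T].

Left side: [I^-2 L^2 M T^-2]
Right side: [I^-1 M T^-1]

The two sides have different dimensions, so the equation is NOT dimensionally consistent.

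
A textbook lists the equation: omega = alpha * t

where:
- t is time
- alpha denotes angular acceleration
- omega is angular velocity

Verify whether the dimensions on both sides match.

Yes

t (time) has dimensions [T].
alpha (angular acceleration) has dimensions [T^-2].
omega (angular velocity) has dimensions [T^-1].

Left side: [T^-1]
Right side: [T^-1]

Both sides have the same dimensions, so the equation is dimensionally consistent.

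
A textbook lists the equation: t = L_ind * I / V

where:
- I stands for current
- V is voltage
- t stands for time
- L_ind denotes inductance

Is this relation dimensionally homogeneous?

Yes

I (current) has dimensions [I].
V (voltage) has dimensions [I^-1 L^2 M T^-3].
t (time) has dimensions [T].
L_ind (inductance) has dimensions [I^-2 L^2 M T^-2].

Left side: [T]
Right side: [T]

Both sides have the same dimensions, so the equation is dimensionally consistent.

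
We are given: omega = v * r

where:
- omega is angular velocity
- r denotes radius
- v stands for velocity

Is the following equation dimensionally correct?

No

omega (angular velocity) has dimensions [T^-1].
r (radius) has dimensions [L].
v (velocity) has dimensions [L T^-1].

Left side: [T^-1]
Right side: [L^2 T^-1]

The two sides have different dimensions, so the equation is NOT dimensionally consistent.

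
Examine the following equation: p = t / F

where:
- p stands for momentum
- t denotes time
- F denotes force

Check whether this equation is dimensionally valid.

No

p (momentum) has dimensions [L M T^-1].
t (time) has dimensions [T].
F (force) has dimensions [L M T^-2].

Left side: [L M T^-1]
Right side: [L^-1 M^-1 T^3]

The two sides have different dimensions, so the equation is NOT dimensionally consistent.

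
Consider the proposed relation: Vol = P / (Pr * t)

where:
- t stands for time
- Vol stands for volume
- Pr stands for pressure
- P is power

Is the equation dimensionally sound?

No

t (time) has dimensions [T].
Vol (volume) has dimensions [L^3].
Pr (pressure) has dimensions [L^-1 M T^-2].
P (power) has dimensions [L^2 M T^-3].

Left side: [L^3]
Right side: [L^3 T^-2]

The two sides have different dimensions, so the equation is NOT dimensionally consistent.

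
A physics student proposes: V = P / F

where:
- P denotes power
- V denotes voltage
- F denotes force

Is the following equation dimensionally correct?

No

P (power) has dimensions [L^2 M T^-3].
V (voltage) has dimensions [I^-1 L^2 M T^-3].
F (force) has dimensions [L M T^-2].

Left side: [I^-1 L^2 M T^-3]
Right side: [L T^-1]

The two sides have different dimensions, so the equation is NOT dimensionally consistent.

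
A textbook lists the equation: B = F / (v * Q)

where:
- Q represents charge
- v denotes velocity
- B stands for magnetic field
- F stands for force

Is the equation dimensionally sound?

Yes

Q (charge) has dimensions [I T].
v (velocity) has dimensions [L T^-1].
B (magnetic field) has dimensions [I^-1 M T^-2].
F (force) has dimensions [L M T^-2].

Left side: [I^-1 M T^-2]
Right side: [I^-1 M T^-2]

Both sides have the same dimensions, so the equation is dimensionally consistent.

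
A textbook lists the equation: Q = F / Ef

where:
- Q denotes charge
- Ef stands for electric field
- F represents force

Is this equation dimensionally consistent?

Yes

Q (charge) has dimensions [I T].
Ef (electric field) has dimensions [I^-1 L M T^-3].
F (force) has dimensions [L M T^-2].

Left side: [I T]
Right side: [I T]

Both sides have the same dimensions, so the equation is dimensionally consistent.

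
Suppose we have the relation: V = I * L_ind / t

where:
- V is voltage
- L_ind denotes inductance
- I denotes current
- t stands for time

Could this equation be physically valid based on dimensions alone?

Yes

V (voltage) has dimensions [I^-1 L^2 M T^-3].
L_ind (inductance) has dimensions [I^-2 L^2 M T^-2].
I (current) has dimensions [I].
t (time) has dimensions [T].

Left side: [I^-1 L^2 M T^-3]
Right side: [I^-1 L^2 M T^-3]

Both sides have the same dimensions, so the equation is dimensionally consistent.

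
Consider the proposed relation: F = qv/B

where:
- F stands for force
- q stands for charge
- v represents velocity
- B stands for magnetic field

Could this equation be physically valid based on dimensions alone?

No

F (force) has dimensions [L M T^-2].
q (charge) has dimensions [I T].
v (velocity) has dimensions [L T^-1].
B (magnetic field) has dimensions [I^-1 M T^-2].

Left side: [L M T^-2]
Right side: [I^2 L M^-1 T^2]

The two sides have different dimensions, so the equation is NOT dimensionally consistent.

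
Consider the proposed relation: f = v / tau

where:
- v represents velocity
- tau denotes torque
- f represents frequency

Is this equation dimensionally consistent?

No

v (velocity) has dimensions [L T^-1].
tau (torque) has dimensions [L^2 M T^-2].
f (frequency) has dimensions [T^-1].

Left side: [T^-1]
Right side: [L^-1 M^-1 T]

The two sides have different dimensions, so the equation is NOT dimensionally consistent.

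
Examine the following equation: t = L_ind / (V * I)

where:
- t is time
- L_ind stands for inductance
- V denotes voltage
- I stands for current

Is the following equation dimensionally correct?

No

t (time) has dimensions [T].
L_ind (inductance) has dimensions [I^-2 L^2 M T^-2].
V (voltage) has dimensions [I^-1 L^2 M T^-3].
I (current) has dimensions [I].

Left side: [T]
Right side: [I^-2 T]

The two sides have different dimensions, so the equation is NOT dimensionally consistent.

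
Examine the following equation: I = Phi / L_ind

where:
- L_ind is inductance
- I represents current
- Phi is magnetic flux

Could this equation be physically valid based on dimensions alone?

Yes

L_ind (inductance) has dimensions [I^-2 L^2 M T^-2].
I (current) has dimensions [I].
Phi (magnetic flux) has dimensions [I^-1 L^2 M T^-2].

Left side: [I]
Right side: [I]

Both sides have the same dimensions, so the equation is dimensionally consistent.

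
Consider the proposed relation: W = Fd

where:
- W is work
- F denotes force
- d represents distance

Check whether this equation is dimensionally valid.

Yes

W (work) has dimensions [L^2 M T^-2].
F (force) has dimensions [L M T^-2].
d (distance) has dimensions [L].

Left side: [L^2 M T^-2]
Right side: [L^2 M T^-2]

Both sides have the same dimensions, so the equation is dimensionally consistent.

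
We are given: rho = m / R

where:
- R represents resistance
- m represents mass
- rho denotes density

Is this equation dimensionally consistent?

No

R (resistance) has dimensions [I^-2 L^2 M T^-3].
m (mass) has dimensions [M].
rho (density) has dimensions [L^-3 M].

Left side: [L^-3 M]
Right side: [I^2 L^-2 T^3]

The two sides have different dimensions, so the equation is NOT dimensionally consistent.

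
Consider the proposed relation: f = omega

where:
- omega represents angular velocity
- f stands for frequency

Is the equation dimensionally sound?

Yes

omega (angular velocity) has dimensions [T^-1].
f (frequency) has dimensions [T^-1].

Left side: [T^-1]
Right side: [T^-1]

Both sides have the same dimensions, so the equation is dimensionally consistent.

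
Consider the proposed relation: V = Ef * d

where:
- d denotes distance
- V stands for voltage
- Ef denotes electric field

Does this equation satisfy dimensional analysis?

Yes

d (distance) has dimensions [L].
V (voltage) has dimensions [I^-1 L^2 M T^-3].
Ef (electric field) has dimensions [I^-1 L M T^-3].

Left side: [I^-1 L^2 M T^-3]
Right side: [I^-1 L^2 M T^-3]

Both sides have the same dimensions, so the equation is dimensionally consistent.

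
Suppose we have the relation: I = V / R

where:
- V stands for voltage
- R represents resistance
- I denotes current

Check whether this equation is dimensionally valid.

Yes

V (voltage) has dimensions [I^-1 L^2 M T^-3].
R (resistance) has dimensions [I^-2 L^2 M T^-3].
I (current) has dimensions [I].

Left side: [I]
Right side: [I]

Both sides have the same dimensions, so the equation is dimensionally consistent.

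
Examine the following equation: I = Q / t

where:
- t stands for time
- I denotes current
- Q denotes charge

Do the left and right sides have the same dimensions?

Yes

t (time) has dimensions [T].
I (current) has dimensions [I].
Q (charge) has dimensions [I T].

Left side: [I]
Right side: [I]

Both sides have the same dimensions, so the equation is dimensionally consistent.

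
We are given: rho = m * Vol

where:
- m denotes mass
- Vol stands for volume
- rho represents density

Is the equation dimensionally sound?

No

m (mass) has dimensions [M].
Vol (volume) has dimensions [L^3].
rho (density) has dimensions [L^-3 M].

Left side: [L^-3 M]
Right side: [L^3 M]

The two sides have different dimensions, so the equation is NOT dimensionally consistent.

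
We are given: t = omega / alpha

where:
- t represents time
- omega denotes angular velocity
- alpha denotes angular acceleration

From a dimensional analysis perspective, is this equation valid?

Yes

t (time) has dimensions [T].
omega (angular velocity) has dimensions [T^-1].
alpha (angular acceleration) has dimensions [T^-2].

Left side: [T]
Right side: [T]

Both sides have the same dimensions, so the equation is dimensionally consistent.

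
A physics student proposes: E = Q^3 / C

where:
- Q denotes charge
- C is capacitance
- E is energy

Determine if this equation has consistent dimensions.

No

Q (charge) has dimensions [I T].
C (capacitance) has dimensions [I^2 L^-2 M^-1 T^4].
E (energy) has dimensions [L^2 M T^-2].

Left side: [L^2 M T^-2]
Right side: [I L^2 M T^-1]

The two sides have different dimensions, so the equation is NOT dimensionally consistent.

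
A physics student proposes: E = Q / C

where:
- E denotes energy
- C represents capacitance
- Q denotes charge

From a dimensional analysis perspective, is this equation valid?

No

E (energy) has dimensions [L^2 M T^-2].
C (capacitance) has dimensions [I^2 L^-2 M^-1 T^4].
Q (charge) has dimensions [I T].

Left side: [L^2 M T^-2]
Right side: [I^-1 L^2 M T^-3]

The two sides have different dimensions, so the equation is NOT dimensionally consistent.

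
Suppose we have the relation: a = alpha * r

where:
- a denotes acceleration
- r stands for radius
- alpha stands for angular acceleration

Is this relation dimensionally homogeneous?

Yes

a (acceleration) has dimensions [L T^-2].
r (radius) has dimensions [L].
alpha (angular acceleration) has dimensions [T^-2].

Left side: [L T^-2]
Right side: [L T^-2]

Both sides have the same dimensions, so the equation is dimensionally consistent.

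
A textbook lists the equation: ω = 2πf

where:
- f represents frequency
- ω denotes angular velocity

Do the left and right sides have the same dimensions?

Yes

f (frequency) has dimensions [T^-1].
ω (angular velocity) has dimensions [T^-1].

Left side: [T^-1]
Right side: [T^-1]

Both sides have the same dimensions, so the equation is dimensionally consistent.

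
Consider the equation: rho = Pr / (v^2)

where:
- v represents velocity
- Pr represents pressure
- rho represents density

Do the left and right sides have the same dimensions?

Yes

v (velocity) has dimensions [L T^-1].
Pr (pressure) has dimensions [L^-1 M T^-2].
rho (density) has dimensions [L^-3 M].

Left side: [L^-3 M]
Right side: [L^-3 M]

Both sides have the same dimensions, so the equation is dimensionally consistent.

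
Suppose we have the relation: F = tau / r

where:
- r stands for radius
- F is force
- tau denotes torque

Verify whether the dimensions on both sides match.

Yes

r (radius) has dimensions [L].
F (force) has dimensions [L M T^-2].
tau (torque) has dimensions [L^2 M T^-2].

Left side: [L M T^-2]
Right side: [L M T^-2]

Both sides have the same dimensions, so the equation is dimensionally consistent.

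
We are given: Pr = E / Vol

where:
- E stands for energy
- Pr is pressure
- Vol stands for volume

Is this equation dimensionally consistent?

Yes

E (energy) has dimensions [L^2 M T^-2].
Pr (pressure) has dimensions [L^-1 M T^-2].
Vol (volume) has dimensions [L^3].

Left side: [L^-1 M T^-2]
Right side: [L^-1 M T^-2]

Both sides have the same dimensions, so the equation is dimensionally consistent.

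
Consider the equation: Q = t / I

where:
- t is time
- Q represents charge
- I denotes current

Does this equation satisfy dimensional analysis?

No

t (time) has dimensions [T].
Q (charge) has dimensions [I T].
I (current) has dimensions [I].

Left side: [I T]
Right side: [I^-1 T]

The two sides have different dimensions, so the equation is NOT dimensionally consistent.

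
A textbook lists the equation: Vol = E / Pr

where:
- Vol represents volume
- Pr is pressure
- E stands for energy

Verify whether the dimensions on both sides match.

Yes

Vol (volume) has dimensions [L^3].
Pr (pressure) has dimensions [L^-1 M T^-2].
E (energy) has dimensions [L^2 M T^-2].

Left side: [L^3]
Right side: [L^3]

Both sides have the same dimensions, so the equation is dimensionally consistent.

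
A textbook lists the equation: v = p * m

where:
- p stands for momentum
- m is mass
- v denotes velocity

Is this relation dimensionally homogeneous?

No

p (momentum) has dimensions [L M T^-1].
m (mass) has dimensions [M].
v (velocity) has dimensions [L T^-1].

Left side: [L T^-1]
Right side: [L M^2 T^-1]

The two sides have different dimensions, so the equation is NOT dimensionally consistent.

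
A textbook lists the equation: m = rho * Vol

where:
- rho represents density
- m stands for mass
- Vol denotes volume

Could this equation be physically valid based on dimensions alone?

Yes

rho (density) has dimensions [L^-3 M].
m (mass) has dimensions [M].
Vol (volume) has dimensions [L^3].

Left side: [M]
Right side: [M]

Both sides have the same dimensions, so the equation is dimensionally consistent.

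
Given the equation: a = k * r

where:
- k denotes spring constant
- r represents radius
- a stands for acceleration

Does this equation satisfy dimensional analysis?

No

k (spring constant) has dimensions [M T^-2].
r (radius) has dimensions [L].
a (acceleration) has dimensions [L T^-2].

Left side: [L T^-2]
Right side: [L M T^-2]

The two sides have different dimensions, so the equation is NOT dimensionally consistent.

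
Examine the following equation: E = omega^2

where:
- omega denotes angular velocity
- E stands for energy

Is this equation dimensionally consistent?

No

omega (angular velocity) has dimensions [T^-1].
E (energy) has dimensions [L^2 M T^-2].

Left side: [L^2 M T^-2]
Right side: [T^-2]

The two sides have different dimensions, so the equation is NOT dimensionally consistent.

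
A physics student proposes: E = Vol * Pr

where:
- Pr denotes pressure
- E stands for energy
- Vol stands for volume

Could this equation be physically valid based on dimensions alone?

Yes

Pr (pressure) has dimensions [L^-1 M T^-2].
E (energy) has dimensions [L^2 M T^-2].
Vol (volume) has dimensions [L^3].

Left side: [L^2 M T^-2]
Right side: [L^2 M T^-2]

Both sides have the same dimensions, so the equation is dimensionally consistent.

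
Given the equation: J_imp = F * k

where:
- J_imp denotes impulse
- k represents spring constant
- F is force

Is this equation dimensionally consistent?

No

J_imp (impulse) has dimensions [L M T^-1].
k (spring constant) has dimensions [M T^-2].
F (force) has dimensions [L M T^-2].

Left side: [L M T^-1]
Right side: [L M^2 T^-4]

The two sides have different dimensions, so the equation is NOT dimensionally consistent.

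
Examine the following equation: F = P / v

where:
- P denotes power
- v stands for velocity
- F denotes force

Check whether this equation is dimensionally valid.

Yes

P (power) has dimensions [L^2 M T^-3].
v (velocity) has dimensions [L T^-1].
F (force) has dimensions [L M T^-2].

Left side: [L M T^-2]
Right side: [L M T^-2]

Both sides have the same dimensions, so the equation is dimensionally consistent.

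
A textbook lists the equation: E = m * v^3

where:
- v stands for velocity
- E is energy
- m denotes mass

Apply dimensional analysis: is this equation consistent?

No

v (velocity) has dimensions [L T^-1].
E (energy) has dimensions [L^2 M T^-2].
m (mass) has dimensions [M].

Left side: [L^2 M T^-2]
Right side: [L^3 M T^-3]

The two sides have different dimensions, so the equation is NOT dimensionally consistent.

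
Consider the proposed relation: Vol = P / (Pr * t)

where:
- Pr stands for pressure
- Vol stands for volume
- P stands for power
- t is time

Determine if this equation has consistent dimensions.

No

Pr (pressure) has dimensions [L^-1 M T^-2].
Vol (volume) has dimensions [L^3].
P (power) has dimensions [L^2 M T^-3].
t (time) has dimensions [T].

Left side: [L^3]
Right side: [L^3 T^-2]

The two sides have different dimensions, so the equation is NOT dimensionally consistent.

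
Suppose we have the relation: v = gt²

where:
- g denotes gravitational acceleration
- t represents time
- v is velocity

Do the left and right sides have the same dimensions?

No

g (gravitational acceleration) has dimensions [L T^-2].
t (time) has dimensions [T].
v (velocity) has dimensions [L T^-1].

Left side: [L T^-1]
Right side: [L]

The two sides have different dimensions, so the equation is NOT dimensionally consistent.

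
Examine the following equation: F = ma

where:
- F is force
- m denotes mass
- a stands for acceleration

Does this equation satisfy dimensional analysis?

Yes

F (force) has dimensions [L M T^-2].
m (mass) has dimensions [M].
a (acceleration) has dimensions [L T^-2].

Left side: [L M T^-2]
Right side: [L M T^-2]

Both sides have the same dimensions, so the equation is dimensionally consistent.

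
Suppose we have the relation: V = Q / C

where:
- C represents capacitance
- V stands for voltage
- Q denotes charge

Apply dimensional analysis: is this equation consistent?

Yes

C (capacitance) has dimensions [I^2 L^-2 M^-1 T^4].
V (voltage) has dimensions [I^-1 L^2 M T^-3].
Q (charge) has dimensions [I T].

Left side: [I^-1 L^2 M T^-3]
Right side: [I^-1 L^2 M T^-3]

Both sides have the same dimensions, so the equation is dimensionally consistent.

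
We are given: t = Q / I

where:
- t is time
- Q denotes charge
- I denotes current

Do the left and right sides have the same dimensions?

Yes

t (time) has dimensions [T].
Q (charge) has dimensions [I T].
I (current) has dimensions [I].

Left side: [T]
Right side: [T]

Both sides have the same dimensions, so the equation is dimensionally consistent.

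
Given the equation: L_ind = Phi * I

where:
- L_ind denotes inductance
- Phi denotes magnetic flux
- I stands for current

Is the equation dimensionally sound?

No

L_ind (inductance) has dimensions [I^-2 L^2 M T^-2].
Phi (magnetic flux) has dimensions [I^-1 L^2 M T^-2].
I (current) has dimensions [I].

Left side: [I^-2 L^2 M T^-2]
Right side: [L^2 M T^-2]

The two sides have different dimensions, so the equation is NOT dimensionally consistent.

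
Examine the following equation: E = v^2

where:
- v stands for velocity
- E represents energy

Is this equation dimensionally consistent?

No

v (velocity) has dimensions [L T^-1].
E (energy) has dimensions [L^2 M T^-2].

Left side: [L^2 M T^-2]
Right side: [L^2 T^-2]

The two sides have different dimensions, so the equation is NOT dimensionally consistent.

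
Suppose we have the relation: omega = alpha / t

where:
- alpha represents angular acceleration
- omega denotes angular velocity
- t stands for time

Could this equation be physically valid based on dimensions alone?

No

alpha (angular acceleration) has dimensions [T^-2].
omega (angular velocity) has dimensions [T^-1].
t (time) has dimensions [T].

Left side: [T^-1]
Right side: [T^-3]

The two sides have different dimensions, so the equation is NOT dimensionally consistent.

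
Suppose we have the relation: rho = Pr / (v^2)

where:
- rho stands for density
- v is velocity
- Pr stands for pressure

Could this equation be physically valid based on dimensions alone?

Yes

rho (density) has dimensions [L^-3 M].
v (velocity) has dimensions [L T^-1].
Pr (pressure) has dimensions [L^-1 M T^-2].

Left side: [L^-3 M]
Right side: [L^-3 M]

Both sides have the same dimensions, so the equation is dimensionally consistent.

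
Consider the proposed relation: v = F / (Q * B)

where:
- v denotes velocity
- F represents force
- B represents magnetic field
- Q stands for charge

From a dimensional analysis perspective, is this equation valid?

Yes

v (velocity) has dimensions [L T^-1].
F (force) has dimensions [L M T^-2].
B (magnetic field) has dimensions [I^-1 M T^-2].
Q (charge) has dimensions [I T].

Left side: [L T^-1]
Right side: [L T^-1]

Both sides have the same dimensions, so the equation is dimensionally consistent.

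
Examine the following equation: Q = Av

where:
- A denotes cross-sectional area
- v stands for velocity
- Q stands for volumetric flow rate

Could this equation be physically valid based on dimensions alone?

Yes

A (cross-sectional area) has dimensions [L^2].
v (velocity) has dimensions [L T^-1].
Q (volumetric flow rate) has dimensions [L^3 T^-1].

Left side: [L^3 T^-1]
Right side: [L^3 T^-1]

Both sides have the same dimensions, so the equation is dimensionally consistent.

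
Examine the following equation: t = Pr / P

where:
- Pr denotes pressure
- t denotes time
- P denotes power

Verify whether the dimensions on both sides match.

No

Pr (pressure) has dimensions [L^-1 M T^-2].
t (time) has dimensions [T].
P (power) has dimensions [L^2 M T^-3].

Left side: [T]
Right side: [L^-3 T]

The two sides have different dimensions, so the equation is NOT dimensionally consistent.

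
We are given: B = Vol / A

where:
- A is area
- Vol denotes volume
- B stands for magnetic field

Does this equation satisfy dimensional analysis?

No

A (area) has dimensions [L^2].
Vol (volume) has dimensions [L^3].
B (magnetic field) has dimensions [I^-1 M T^-2].

Left side: [I^-1 M T^-2]
Right side: [L]

The two sides have different dimensions, so the equation is NOT dimensionally consistent.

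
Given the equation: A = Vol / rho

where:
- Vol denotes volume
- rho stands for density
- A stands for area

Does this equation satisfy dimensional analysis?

No

Vol (volume) has dimensions [L^3].
rho (density) has dimensions [L^-3 M].
A (area) has dimensions [L^2].

Left side: [L^2]
Right side: [L^6 M^-1]

The two sides have different dimensions, so the equation is NOT dimensionally consistent.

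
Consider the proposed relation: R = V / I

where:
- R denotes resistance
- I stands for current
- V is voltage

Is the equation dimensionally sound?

Yes

R (resistance) has dimensions [I^-2 L^2 M T^-3].
I (current) has dimensions [I].
V (voltage) has dimensions [I^-1 L^2 M T^-3].

Left side: [I^-2 L^2 M T^-3]
Right side: [I^-2 L^2 M T^-3]

Both sides have the same dimensions, so the equation is dimensionally consistent.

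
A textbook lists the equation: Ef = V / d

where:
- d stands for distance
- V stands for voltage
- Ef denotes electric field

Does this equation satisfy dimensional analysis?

Yes

d (distance) has dimensions [L].
V (voltage) has dimensions [I^-1 L^2 M T^-3].
Ef (electric field) has dimensions [I^-1 L M T^-3].

Left side: [I^-1 L M T^-3]
Right side: [I^-1 L M T^-3]

Both sides have the same dimensions, so the equation is dimensionally consistent.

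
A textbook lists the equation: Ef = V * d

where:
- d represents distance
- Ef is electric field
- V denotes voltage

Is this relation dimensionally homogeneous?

No

d (distance) has dimensions [L].
Ef (electric field) has dimensions [I^-1 L M T^-3].
V (voltage) has dimensions [I^-1 L^2 M T^-3].

Left side: [I^-1 L M T^-3]
Right side: [I^-1 L^3 M T^-3]

The two sides have different dimensions, so the equation is NOT dimensionally consistent.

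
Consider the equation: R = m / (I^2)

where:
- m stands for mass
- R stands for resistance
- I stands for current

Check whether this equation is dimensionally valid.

No

m (mass) has dimensions [M].
R (resistance) has dimensions [I^-2 L^2 M T^-3].
I (current) has dimensions [I].

Left side: [I^-2 L^2 M T^-3]
Right side: [I^-2 M]

The two sides have different dimensions, so the equation is NOT dimensionally consistent.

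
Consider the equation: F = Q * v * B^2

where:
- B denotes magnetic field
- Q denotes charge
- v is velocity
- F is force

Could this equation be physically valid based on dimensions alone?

No

B (magnetic field) has dimensions [I^-1 M T^-2].
Q (charge) has dimensions [I T].
v (velocity) has dimensions [L T^-1].
F (force) has dimensions [L M T^-2].

Left side: [L M T^-2]
Right side: [I^-1 L M^2 T^-4]

The two sides have different dimensions, so the equation is NOT dimensionally consistent.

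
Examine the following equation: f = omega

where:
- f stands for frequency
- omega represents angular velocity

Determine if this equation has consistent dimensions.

Yes

f (frequency) has dimensions [T^-1].
omega (angular velocity) has dimensions [T^-1].

Left side: [T^-1]
Right side: [T^-1]

Both sides have the same dimensions, so the equation is dimensionally consistent.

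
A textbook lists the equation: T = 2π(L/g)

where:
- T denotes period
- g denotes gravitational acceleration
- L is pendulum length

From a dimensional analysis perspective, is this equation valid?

No

T (period) has dimensions [T].
g (gravitational acceleration) has dimensions [L T^-2].
L (pendulum length) has dimensions [L].

Left side: [T]
Right side: [T^2]

The two sides have different dimensions, so the equation is NOT dimensionally consistent.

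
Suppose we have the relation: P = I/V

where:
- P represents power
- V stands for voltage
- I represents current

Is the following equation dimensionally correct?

No

P (power) has dimensions [L^2 M T^-3].
V (voltage) has dimensions [I^-1 L^2 M T^-3].
I (current) has dimensions [I].

Left side: [L^2 M T^-3]
Right side: [I^2 L^-2 M^-1 T^3]

The two sides have different dimensions, so the equation is NOT dimensionally consistent.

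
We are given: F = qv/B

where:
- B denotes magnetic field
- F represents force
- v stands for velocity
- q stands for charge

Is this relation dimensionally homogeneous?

No

B (magnetic field) has dimensions [I^-1 M T^-2].
F (force) has dimensions [L M T^-2].
v (velocity) has dimensions [L T^-1].
q (charge) has dimensions [I T].

Left side: [L M T^-2]
Right side: [I^2 L M^-1 T^2]

The two sides have different dimensions, so the equation is NOT dimensionally consistent.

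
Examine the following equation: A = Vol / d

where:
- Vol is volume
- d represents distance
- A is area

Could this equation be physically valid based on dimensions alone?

Yes

Vol (volume) has dimensions [L^3].
d (distance) has dimensions [L].
A (area) has dimensions [L^2].

Left side: [L^2]
Right side: [L^2]

Both sides have the same dimensions, so the equation is dimensionally consistent.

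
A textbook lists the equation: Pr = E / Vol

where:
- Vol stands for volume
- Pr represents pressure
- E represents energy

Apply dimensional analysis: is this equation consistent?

Yes

Vol (volume) has dimensions [L^3].
Pr (pressure) has dimensions [L^-1 M T^-2].
E (energy) has dimensions [L^2 M T^-2].

Left side: [L^-1 M T^-2]
Right side: [L^-1 M T^-2]

Both sides have the same dimensions, so the equation is dimensionally consistent.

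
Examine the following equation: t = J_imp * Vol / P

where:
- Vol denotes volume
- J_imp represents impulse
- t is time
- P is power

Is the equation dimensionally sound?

No

Vol (volume) has dimensions [L^3].
J_imp (impulse) has dimensions [L M T^-1].
t (time) has dimensions [T].
P (power) has dimensions [L^2 M T^-3].

Left side: [T]
Right side: [L^2 T^2]

The two sides have different dimensions, so the equation is NOT dimensionally consistent.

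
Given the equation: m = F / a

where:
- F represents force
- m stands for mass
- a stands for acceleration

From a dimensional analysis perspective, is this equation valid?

Yes

F (force) has dimensions [L M T^-2].
m (mass) has dimensions [M].
a (acceleration) has dimensions [L T^-2].

Left side: [M]
Right side: [M]

Both sides have the same dimensions, so the equation is dimensionally consistent.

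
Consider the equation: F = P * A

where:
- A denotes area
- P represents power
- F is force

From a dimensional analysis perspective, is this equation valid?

No

A (area) has dimensions [L^2].
P (power) has dimensions [L^2 M T^-3].
F (force) has dimensions [L M T^-2].

Left side: [L M T^-2]
Right side: [L^4 M T^-3]

The two sides have different dimensions, so the equation is NOT dimensionally consistent.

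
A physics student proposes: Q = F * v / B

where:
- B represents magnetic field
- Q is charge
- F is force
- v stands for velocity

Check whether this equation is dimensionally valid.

No

B (magnetic field) has dimensions [I^-1 M T^-2].
Q (charge) has dimensions [I T].
F (force) has dimensions [L M T^-2].
v (velocity) has dimensions [L T^-1].

Left side: [I T]
Right side: [I L^2 T^-1]

The two sides have different dimensions, so the equation is NOT dimensionally consistent.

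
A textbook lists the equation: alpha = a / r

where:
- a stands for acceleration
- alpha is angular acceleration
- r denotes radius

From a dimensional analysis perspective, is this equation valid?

Yes

a (acceleration) has dimensions [L T^-2].
alpha (angular acceleration) has dimensions [T^-2].
r (radius) has dimensions [L].

Left side: [T^-2]
Right side: [T^-2]

Both sides have the same dimensions, so the equation is dimensionally consistent.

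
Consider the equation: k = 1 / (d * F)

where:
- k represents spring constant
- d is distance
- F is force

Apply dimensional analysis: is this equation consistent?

No

k (spring constant) has dimensions [M T^-2].
d (distance) has dimensions [L].
F (force) has dimensions [L M T^-2].

Left side: [M T^-2]
Right side: [L^-2 M^-1 T^2]

The two sides have different dimensions, so the equation is NOT dimensionally consistent.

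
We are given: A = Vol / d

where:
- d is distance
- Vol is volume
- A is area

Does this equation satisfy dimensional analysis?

Yes

d (distance) has dimensions [L].
Vol (volume) has dimensions [L^3].
A (area) has dimensions [L^2].

Left side: [L^2]
Right side: [L^2]

Both sides have the same dimensions, so the equation is dimensionally consistent.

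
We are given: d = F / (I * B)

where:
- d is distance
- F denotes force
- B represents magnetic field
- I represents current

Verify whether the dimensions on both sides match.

Yes

d (distance) has dimensions [L].
F (force) has dimensions [L M T^-2].
B (magnetic field) has dimensions [I^-1 M T^-2].
I (current) has dimensions [I].

Left side: [L]
Right side: [L]

Both sides have the same dimensions, so the equation is dimensionally consistent.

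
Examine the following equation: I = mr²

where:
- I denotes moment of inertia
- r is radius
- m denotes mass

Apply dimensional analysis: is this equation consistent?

Yes

I (moment of inertia) has dimensions [L^2 M].
r (radius) has dimensions [L].
m (mass) has dimensions [M].

Left side: [L^2 M]
Right side: [L^2 M]

Both sides have the same dimensions, so the equation is dimensionally consistent.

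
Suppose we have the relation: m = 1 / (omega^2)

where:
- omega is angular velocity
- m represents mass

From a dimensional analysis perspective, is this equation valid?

No

omega (angular velocity) has dimensions [T^-1].
m (mass) has dimensions [M].

Left side: [M]
Right side: [T^2]

The two sides have different dimensions, so the equation is NOT dimensionally consistent.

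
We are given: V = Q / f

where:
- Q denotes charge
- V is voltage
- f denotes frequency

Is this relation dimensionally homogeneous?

No

Q (charge) has dimensions [I T].
V (voltage) has dimensions [I^-1 L^2 M T^-3].
f (frequency) has dimensions [T^-1].

Left side: [I^-1 L^2 M T^-3]
Right side: [I T^2]

The two sides have different dimensions, so the equation is NOT dimensionally consistent.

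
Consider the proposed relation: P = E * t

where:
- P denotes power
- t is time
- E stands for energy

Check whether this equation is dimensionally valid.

No

P (power) has dimensions [L^2 M T^-3].
t (time) has dimensions [T].
E (energy) has dimensions [L^2 M T^-2].

Left side: [L^2 M T^-3]
Right side: [L^2 M T^-1]

The two sides have different dimensions, so the equation is NOT dimensionally consistent.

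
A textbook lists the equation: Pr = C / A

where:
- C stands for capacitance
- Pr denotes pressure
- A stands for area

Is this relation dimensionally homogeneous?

No

C (capacitance) has dimensions [I^2 L^-2 M^-1 T^4].
Pr (pressure) has dimensions [L^-1 M T^-2].
A (area) has dimensions [L^2].

Left side: [L^-1 M T^-2]
Right side: [I^2 L^-4 M^-1 T^4]

The two sides have different dimensions, so the equation is NOT dimensionally consistent.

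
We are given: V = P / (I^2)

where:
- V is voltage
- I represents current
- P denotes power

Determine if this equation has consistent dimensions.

No

V (voltage) has dimensions [I^-1 L^2 M T^-3].
I (current) has dimensions [I].
P (power) has dimensions [L^2 M T^-3].

Left side: [I^-1 L^2 M T^-3]
Right side: [I^-2 L^2 M T^-3]

The two sides have different dimensions, so the equation is NOT dimensionally consistent.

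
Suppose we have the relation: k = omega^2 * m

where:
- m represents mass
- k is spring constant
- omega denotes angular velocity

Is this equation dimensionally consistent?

Yes

m (mass) has dimensions [M].
k (spring constant) has dimensions [M T^-2].
omega (angular velocity) has dimensions [T^-1].

Left side: [M T^-2]
Right side: [M T^-2]

Both sides have the same dimensions, so the equation is dimensionally consistent.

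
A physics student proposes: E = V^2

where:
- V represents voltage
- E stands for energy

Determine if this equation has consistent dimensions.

No

V (voltage) has dimensions [I^-1 L^2 M T^-3].
E (energy) has dimensions [L^2 M T^-2].

Left side: [L^2 M T^-2]
Right side: [I^-2 L^4 M^2 T^-6]

The two sides have different dimensions, so the equation is NOT dimensionally consistent.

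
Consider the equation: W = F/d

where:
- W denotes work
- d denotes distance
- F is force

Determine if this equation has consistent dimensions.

No

W (work) has dimensions [L^2 M T^-2].
d (distance) has dimensions [L].
F (force) has dimensions [L M T^-2].

Left side: [L^2 M T^-2]
Right side: [M T^-2]

The two sides have different dimensions, so the equation is NOT dimensionally consistent.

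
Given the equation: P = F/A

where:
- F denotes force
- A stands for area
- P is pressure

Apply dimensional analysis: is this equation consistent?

Yes

F (force) has dimensions [L M T^-2].
A (area) has dimensions [L^2].
P (pressure) has dimensions [L^-1 M T^-2].

Left side: [L^-1 M T^-2]
Right side: [L^-1 M T^-2]

Both sides have the same dimensions, so the equation is dimensionally consistent.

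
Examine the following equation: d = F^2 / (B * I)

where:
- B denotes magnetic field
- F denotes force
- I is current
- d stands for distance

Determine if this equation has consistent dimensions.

No

B (magnetic field) has dimensions [I^-1 M T^-2].
F (force) has dimensions [L M T^-2].
I (current) has dimensions [I].
d (distance) has dimensions [L].

Left side: [L]
Right side: [L^2 M T^-2]

The two sides have different dimensions, so the equation is NOT dimensionally consistent.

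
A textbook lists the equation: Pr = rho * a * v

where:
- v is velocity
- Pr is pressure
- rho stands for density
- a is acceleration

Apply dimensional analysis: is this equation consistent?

No

v (velocity) has dimensions [L T^-1].
Pr (pressure) has dimensions [L^-1 M T^-2].
rho (density) has dimensions [L^-3 M].
a (acceleration) has dimensions [L T^-2].

Left side: [L^-1 M T^-2]
Right side: [L^-1 M T^-3]

The two sides have different dimensions, so the equation is NOT dimensionally consistent.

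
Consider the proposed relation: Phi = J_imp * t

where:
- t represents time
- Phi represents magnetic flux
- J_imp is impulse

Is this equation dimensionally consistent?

No

t (time) has dimensions [T].
Phi (magnetic flux) has dimensions [I^-1 L^2 M T^-2].
J_imp (impulse) has dimensions [L M T^-1].

Left side: [I^-1 L^2 M T^-2]
Right side: [L M]

The two sides have different dimensions, so the equation is NOT dimensionally consistent.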